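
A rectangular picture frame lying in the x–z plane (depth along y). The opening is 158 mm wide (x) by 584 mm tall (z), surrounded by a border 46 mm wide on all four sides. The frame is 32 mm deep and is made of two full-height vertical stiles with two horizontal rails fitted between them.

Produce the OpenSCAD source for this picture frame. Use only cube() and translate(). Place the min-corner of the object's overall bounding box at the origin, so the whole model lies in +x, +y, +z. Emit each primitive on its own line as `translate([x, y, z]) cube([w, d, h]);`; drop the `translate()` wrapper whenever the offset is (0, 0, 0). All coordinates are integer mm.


cube([46, 32, 676]);
translate([204, 0, 0]) cube([46, 32, 676]);
translate([46, 0, 0]) cube([158, 32, 46]);
translate([46, 0, 630]) cube([158, 32, 46]);


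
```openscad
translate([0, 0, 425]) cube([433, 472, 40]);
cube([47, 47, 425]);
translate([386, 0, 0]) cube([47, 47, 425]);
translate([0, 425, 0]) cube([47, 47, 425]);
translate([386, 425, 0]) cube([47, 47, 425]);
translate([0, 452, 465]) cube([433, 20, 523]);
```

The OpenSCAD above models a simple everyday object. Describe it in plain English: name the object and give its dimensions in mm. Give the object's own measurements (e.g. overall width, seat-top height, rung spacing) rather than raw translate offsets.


A chair. The seat is a 433×472×40 mm slab with its top at z = 465 mm, on four 47×47 mm corner legs (flush with the seat edges, standing on z = 0). A flat backrest 20 mm thick, 523 mm tall, spans the full seat width and rises from the seat top along its +y edge, rear face flush with the rear of the seat.


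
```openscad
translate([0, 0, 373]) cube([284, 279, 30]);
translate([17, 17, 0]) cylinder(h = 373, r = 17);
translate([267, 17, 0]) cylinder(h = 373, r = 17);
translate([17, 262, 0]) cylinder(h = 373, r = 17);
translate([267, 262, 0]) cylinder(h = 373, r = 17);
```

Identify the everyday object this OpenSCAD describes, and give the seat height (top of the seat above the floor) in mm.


A stool. The seat height is 403 mm.

A 284×279×30 slab at z = 373 on four corner cylinders — a stool. The seat top is 373 + 30 = 403 mm.


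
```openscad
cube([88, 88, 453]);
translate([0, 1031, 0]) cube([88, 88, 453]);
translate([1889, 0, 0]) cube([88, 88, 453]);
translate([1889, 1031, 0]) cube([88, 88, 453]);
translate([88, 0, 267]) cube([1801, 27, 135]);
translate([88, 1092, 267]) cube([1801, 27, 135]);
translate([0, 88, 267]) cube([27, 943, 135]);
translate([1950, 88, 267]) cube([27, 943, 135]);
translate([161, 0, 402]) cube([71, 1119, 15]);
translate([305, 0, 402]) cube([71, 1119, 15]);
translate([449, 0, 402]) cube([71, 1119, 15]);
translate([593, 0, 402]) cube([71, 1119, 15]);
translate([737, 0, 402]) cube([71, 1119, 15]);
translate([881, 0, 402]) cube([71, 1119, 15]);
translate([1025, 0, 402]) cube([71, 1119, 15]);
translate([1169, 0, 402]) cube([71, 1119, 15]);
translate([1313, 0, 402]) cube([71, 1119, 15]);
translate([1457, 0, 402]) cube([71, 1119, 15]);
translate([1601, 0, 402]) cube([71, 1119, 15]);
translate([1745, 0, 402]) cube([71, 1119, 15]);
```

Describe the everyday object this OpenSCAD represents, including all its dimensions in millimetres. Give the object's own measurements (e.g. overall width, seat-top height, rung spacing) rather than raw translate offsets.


A bed frame 1977 mm long (x) by 1119 mm wide (y). Four 88×88 mm corner posts, 453 mm tall, at the corners of the footprint. Four rails of 27 mm thickness and 135 mm height run between adjacent posts with their undersides at z = 267 mm, their outer faces flush with the outside of the frame (the two x-running rails run between the posts' inner faces; the two y-running rails run between the posts' inner faces). 12 slats, each 71 mm wide (x) and 15 mm thick, lie across the top of the two x-running rails, running the full 1119 mm width of the frame in y; along x they sit between the end posts with a 73 mm gap after the −x posts and between neighbouring slats and before the +x posts.


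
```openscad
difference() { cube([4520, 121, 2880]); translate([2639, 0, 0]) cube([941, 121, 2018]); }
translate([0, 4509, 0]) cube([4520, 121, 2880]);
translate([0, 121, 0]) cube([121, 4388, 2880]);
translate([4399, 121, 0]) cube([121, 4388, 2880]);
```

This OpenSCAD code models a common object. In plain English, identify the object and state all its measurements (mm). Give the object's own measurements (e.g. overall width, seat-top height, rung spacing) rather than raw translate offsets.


A single room: four walls, each 2880 mm tall and 121 mm thick, enclosing an outside footprint 4520×4630 mm (x × y), no floor or roof. The front and back walls (−y and +y sides) run the full x-width; the side walls fit between their inner faces. A door opening 941 mm wide and 2018 mm tall is cut through the front wall from the floor up, its −x edge 2639 mm from the wall's −x end.


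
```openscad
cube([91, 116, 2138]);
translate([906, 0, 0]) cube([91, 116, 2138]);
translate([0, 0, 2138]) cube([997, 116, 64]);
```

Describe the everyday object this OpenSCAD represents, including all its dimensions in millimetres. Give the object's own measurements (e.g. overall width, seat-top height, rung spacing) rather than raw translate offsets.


A door frame. The clear opening is 815 mm wide and 2138 mm high. Two 91 mm wide jambs, 116 mm deep, stand either side of the opening from the floor to the top of the opening. A 64 mm thick head sits across the top of both jambs, spanning the full outside width of the frame.


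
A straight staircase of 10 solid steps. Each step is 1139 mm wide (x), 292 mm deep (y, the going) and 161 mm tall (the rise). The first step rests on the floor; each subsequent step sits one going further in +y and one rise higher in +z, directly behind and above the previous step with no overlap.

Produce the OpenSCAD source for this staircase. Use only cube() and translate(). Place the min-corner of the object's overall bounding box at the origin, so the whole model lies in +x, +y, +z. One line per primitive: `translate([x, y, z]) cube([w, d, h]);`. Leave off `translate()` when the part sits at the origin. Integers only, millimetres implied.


cube([1139, 292, 161]);
translate([0, 292, 161]) cube([1139, 292, 161]);
translate([0, 584, 322]) cube([1139, 292, 161]);
translate([0, 876, 483]) cube([1139, 292, 161]);
translate([0, 1168, 644]) cube([1139, 292, 161]);
translate([0, 1460, 805]) cube([1139, 292, 161]);
translate([0, 1752, 966]) cube([1139, 292, 161]);
translate([0, 2044, 1127]) cube([1139, 292, 161]);
translate([0, 2336, 1288]) cube([1139, 292, 161]);
translate([0, 2628, 1449]) cube([1139, 292, 161]);


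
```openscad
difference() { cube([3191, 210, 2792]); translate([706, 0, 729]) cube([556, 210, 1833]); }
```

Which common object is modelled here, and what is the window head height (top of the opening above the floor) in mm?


A wall with a window opening. The window head height is 2562 mm.

A wall with a rectangular opening subtracted — a window. Sill at z = 729, opening 1833 mm tall, so the head is at 729 + 1833 = 2562 mm.


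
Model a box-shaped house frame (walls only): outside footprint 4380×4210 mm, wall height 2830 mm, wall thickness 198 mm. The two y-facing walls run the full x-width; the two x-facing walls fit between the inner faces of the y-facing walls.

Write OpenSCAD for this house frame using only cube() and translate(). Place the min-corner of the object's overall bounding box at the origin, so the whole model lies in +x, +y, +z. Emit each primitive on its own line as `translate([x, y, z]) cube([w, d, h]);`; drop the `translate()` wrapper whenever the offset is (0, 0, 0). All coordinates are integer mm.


cube([4380, 198, 2830]);
translate([0, 4012, 0]) cube([4380, 198, 2830]);
translate([0, 198, 0]) cube([198, 3814, 2830]);
translate([4182, 198, 0]) cube([198, 3814, 2830]);


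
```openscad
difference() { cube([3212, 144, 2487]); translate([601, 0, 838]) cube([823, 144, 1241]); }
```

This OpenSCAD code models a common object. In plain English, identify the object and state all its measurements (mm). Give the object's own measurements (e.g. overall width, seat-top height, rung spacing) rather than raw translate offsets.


A wall 3212 mm long (x), 144 mm thick (y), 2487 mm tall, with a rectangular window opening cut through it. The opening is 823 mm wide and 1241 mm tall; its sill is at z = 838 mm and its near (−x) edge is 601 mm from the wall's −x end. The opening passes through the full wall thickness.


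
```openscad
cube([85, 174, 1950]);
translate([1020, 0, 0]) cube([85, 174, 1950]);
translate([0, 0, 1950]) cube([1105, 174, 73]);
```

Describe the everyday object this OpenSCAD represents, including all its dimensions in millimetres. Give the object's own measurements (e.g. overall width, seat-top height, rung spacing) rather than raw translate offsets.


A door frame. The clear opening is 935 mm wide and 1950 mm high. Two 85 mm wide jambs, 174 mm deep, stand either side of the opening from the floor to the top of the opening. A 73 mm thick head sits across the top of both jambs, spanning the full outside width of the frame.


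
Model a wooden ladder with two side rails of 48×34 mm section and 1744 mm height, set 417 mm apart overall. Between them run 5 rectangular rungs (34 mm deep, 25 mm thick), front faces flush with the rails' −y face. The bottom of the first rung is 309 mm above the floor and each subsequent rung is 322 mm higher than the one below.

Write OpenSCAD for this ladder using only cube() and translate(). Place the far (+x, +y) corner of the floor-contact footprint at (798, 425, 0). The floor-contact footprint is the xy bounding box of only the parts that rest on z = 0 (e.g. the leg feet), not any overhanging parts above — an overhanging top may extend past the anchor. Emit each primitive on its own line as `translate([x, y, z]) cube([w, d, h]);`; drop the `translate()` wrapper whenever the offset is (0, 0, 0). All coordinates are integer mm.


// rung span = 417 - 2*48 = 321
// rung[k] z = 309 + k*322
translate([381, 391, 0]) cube([48, 34, 1744]);
translate([750, 391, 0]) cube([48, 34, 1744]);
translate([429, 391, 309]) cube([321, 34, 25]);
translate([429, 391, 631]) cube([321, 34, 25]);
translate([429, 391, 953]) cube([321, 34, 25]);
translate([429, 391, 1275]) cube([321, 34, 25]);
translate([429, 391, 1597]) cube([321, 34, 25]);


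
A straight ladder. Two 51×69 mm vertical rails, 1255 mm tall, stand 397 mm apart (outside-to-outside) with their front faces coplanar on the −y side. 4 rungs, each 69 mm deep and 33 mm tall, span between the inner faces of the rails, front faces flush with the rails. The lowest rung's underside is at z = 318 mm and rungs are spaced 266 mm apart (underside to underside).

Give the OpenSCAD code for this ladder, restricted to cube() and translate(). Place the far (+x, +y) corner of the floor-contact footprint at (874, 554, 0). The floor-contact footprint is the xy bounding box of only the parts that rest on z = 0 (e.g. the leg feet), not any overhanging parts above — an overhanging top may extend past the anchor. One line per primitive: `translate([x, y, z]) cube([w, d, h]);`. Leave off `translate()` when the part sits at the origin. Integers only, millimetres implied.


translate([477, 485, 0]) cube([51, 69, 1255]);
translate([823, 485, 0]) cube([51, 69, 1255]);
translate([528, 485, 318]) cube([295, 69, 33]);
translate([528, 485, 584]) cube([295, 69, 33]);
translate([528, 485, 850]) cube([295, 69, 33]);
translate([528, 485, 1116]) cube([295, 69, 33]);


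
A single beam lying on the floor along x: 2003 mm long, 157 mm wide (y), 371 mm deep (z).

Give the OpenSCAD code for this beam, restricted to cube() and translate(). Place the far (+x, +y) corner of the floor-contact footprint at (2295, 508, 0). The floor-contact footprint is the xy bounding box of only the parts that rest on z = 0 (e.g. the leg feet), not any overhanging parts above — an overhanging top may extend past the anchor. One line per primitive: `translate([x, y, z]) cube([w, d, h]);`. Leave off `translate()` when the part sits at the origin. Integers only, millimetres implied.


translate([292, 351, 0]) cube([2003, 157, 371]);


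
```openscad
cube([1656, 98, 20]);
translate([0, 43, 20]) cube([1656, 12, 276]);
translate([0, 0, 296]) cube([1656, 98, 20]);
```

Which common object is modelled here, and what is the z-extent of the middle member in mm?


An I-beam. The web height is 276 mm.

Two wide flanges with a thin centred web — an I-beam. Overall 316 mm minus two 20 mm flanges gives a web of 316 − 2·20 = 276 mm.


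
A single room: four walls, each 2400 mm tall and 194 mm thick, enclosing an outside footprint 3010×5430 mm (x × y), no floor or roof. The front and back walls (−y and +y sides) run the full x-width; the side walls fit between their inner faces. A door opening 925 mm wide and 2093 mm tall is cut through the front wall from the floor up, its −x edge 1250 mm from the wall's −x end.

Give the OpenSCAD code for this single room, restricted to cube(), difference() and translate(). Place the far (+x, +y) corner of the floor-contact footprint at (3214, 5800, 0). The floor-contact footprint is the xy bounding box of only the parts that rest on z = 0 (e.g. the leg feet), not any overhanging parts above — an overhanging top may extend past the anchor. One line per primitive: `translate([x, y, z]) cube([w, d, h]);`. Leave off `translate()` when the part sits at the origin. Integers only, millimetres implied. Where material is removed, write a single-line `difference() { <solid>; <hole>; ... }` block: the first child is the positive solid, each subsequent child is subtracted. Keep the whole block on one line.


difference() { translate([204, 370, 0]) cube([3010, 194, 2400]); translate([1454, 370, 0]) cube([925, 194, 2093]); }
translate([204, 5606, 0]) cube([3010, 194, 2400]);
translate([204, 564, 0]) cube([194, 5042, 2400]);
translate([3020, 564, 0]) cube([194, 5042, 2400]);


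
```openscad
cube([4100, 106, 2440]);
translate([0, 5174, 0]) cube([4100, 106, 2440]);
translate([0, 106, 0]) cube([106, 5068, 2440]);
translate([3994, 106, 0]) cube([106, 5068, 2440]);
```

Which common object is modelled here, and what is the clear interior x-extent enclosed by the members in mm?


A house (or room) frame. The interior width is 3888 mm.

Four 2440 mm walls enclosing a rectangle with no floor or roof — a room or house frame. Outside width is 4100 mm and wall thickness is 106 mm, so the interior width is 4100 − 2 × 106 = 3888 mm.


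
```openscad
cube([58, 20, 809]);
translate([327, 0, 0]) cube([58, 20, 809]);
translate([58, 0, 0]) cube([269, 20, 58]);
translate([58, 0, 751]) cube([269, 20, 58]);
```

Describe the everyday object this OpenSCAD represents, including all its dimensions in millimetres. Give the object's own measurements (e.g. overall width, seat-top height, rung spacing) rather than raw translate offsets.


A rectangular picture frame lying in the x–z plane (depth along y). The opening is 269 mm wide (x) by 693 mm tall (z), surrounded by a border 58 mm wide on all four sides. The frame is 20 mm deep and is made of two full-height vertical stiles with two horizontal rails fitted between them.


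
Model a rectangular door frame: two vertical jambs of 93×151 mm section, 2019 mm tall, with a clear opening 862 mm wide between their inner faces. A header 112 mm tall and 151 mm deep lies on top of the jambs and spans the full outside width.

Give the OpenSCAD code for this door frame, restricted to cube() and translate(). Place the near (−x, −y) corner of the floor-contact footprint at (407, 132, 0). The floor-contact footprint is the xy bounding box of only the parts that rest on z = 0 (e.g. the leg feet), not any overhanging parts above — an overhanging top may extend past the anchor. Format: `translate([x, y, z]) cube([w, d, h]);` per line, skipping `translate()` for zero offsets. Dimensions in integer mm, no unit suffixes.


translate([407, 132, 0]) cube([93, 151, 2019]);
translate([1362, 132, 0]) cube([93, 151, 2019]);
translate([407, 132, 2019]) cube([1048, 151, 112]);


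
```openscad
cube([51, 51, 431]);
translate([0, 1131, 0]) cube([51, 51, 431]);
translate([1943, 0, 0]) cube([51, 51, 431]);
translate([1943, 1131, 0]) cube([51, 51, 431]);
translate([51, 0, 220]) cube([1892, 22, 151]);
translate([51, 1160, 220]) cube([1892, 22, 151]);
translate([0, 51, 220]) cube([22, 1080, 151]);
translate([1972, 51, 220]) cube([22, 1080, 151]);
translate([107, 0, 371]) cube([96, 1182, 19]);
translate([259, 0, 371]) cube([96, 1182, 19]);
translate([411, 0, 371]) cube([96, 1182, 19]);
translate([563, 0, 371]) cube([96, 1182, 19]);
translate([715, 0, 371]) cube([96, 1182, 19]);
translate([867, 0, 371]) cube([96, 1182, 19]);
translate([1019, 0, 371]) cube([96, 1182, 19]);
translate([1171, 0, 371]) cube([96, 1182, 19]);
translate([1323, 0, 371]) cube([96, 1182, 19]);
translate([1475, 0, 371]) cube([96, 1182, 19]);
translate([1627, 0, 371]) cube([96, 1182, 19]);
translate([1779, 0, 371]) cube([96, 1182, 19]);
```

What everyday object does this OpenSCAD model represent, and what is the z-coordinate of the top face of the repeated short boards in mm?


A bed frame. The slat-top height is 390 mm.

Four posts, four rails, and a row of slats — a bed frame. Slats sit on the rails at z = 220 + 151 = 371; with slat thickness 19, the top is 390 mm.


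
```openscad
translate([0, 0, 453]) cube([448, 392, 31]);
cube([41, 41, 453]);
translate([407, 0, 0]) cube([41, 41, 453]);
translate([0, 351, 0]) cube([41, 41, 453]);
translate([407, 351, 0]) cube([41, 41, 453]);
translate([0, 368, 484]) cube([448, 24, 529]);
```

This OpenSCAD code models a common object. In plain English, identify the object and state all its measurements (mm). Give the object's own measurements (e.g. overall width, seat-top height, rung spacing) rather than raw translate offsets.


A chair. The seat is a 448×392×31 mm slab with its top at z = 484 mm, on four 41×41 mm corner legs (flush with the seat edges, standing on z = 0). A flat backrest 24 mm thick, 529 mm tall, spans the full seat width and rises from the seat top along its +y edge, rear face flush with the rear of the seat.


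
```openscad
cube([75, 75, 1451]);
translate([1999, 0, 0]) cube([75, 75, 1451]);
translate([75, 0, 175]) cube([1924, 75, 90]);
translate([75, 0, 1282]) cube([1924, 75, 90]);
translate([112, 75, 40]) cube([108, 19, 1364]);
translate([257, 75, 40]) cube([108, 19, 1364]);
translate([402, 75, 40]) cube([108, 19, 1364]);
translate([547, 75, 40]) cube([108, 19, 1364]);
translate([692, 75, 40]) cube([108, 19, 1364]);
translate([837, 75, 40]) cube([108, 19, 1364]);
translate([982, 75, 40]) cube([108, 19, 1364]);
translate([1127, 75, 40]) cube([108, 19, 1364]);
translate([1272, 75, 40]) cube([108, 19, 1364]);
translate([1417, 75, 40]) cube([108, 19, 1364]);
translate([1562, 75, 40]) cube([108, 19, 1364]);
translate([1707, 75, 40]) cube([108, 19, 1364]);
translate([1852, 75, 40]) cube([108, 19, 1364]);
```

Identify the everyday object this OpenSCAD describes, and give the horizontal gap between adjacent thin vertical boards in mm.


A fence section. The picket gap is 37 mm.

Two posts, two rails, 13 pickets — a fence section. Span 1924 mm holds 13 pickets of 108 mm with 14 equal gaps: ⌊(1924 − 13·108) / 14⌋ = 37 mm.


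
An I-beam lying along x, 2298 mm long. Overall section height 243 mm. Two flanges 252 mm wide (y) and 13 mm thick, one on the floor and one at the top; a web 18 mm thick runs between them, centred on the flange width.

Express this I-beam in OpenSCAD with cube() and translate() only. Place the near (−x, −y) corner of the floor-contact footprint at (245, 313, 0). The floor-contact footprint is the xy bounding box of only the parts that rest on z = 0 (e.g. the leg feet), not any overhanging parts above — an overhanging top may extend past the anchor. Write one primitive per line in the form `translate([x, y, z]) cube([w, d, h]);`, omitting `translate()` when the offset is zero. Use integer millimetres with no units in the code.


translate([245, 313, 0]) cube([2298, 252, 13]);
translate([245, 430, 13]) cube([2298, 18, 217]);
translate([245, 313, 230]) cube([2298, 252, 13]);


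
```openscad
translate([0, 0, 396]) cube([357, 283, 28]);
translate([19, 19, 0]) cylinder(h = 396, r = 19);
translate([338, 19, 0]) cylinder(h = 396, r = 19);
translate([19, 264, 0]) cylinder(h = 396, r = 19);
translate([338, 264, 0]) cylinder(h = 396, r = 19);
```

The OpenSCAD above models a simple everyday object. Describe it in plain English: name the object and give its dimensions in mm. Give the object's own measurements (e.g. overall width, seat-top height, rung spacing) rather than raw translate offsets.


A four-legged stool. The seat is a 357×283×28 mm slab whose top surface is at z = 424 mm; four round legs, each 38 mm in diameter, run from the floor (z = 0) to the underside of the seat, each leg's axis is inset half a diameter from the nearest pair of seat edges (so the leg's bounding box is flush with the corner).


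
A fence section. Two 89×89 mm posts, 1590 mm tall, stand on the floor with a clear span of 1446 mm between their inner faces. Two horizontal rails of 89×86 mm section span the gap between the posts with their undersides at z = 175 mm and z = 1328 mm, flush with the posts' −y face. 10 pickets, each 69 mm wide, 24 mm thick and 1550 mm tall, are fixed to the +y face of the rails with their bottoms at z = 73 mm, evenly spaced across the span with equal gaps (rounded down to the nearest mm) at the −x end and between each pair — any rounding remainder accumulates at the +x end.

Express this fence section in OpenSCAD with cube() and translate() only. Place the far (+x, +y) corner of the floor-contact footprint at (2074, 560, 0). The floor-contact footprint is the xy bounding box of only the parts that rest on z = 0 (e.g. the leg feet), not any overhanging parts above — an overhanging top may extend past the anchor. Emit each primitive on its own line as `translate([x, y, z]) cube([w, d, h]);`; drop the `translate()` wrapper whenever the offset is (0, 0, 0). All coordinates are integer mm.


translate([450, 471, 0]) cube([89, 89, 1590]);
translate([1985, 471, 0]) cube([89, 89, 1590]);
translate([539, 471, 175]) cube([1446, 89, 86]);
translate([539, 471, 1328]) cube([1446, 89, 86]);
translate([607, 560, 73]) cube([69, 24, 1550]);
translate([744, 560, 73]) cube([69, 24, 1550]);
translate([881, 560, 73]) cube([69, 24, 1550]);
translate([1018, 560, 73]) cube([69, 24, 1550]);
translate([1155, 560, 73]) cube([69, 24, 1550]);
translate([1292, 560, 73]) cube([69, 24, 1550]);
translate([1429, 560, 73]) cube([69, 24, 1550]);
translate([1566, 560, 73]) cube([69, 24, 1550]);
translate([1703, 560, 73]) cube([69, 24, 1550]);
translate([1840, 560, 73]) cube([69, 24, 1550]);


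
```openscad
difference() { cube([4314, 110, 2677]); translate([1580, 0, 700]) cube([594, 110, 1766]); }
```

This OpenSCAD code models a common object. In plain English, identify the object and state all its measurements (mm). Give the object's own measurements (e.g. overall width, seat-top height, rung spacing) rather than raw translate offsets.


A wall 4314 mm long (x), 110 mm thick (y), 2677 mm tall, with a rectangular window opening cut through it. The opening is 594 mm wide and 1766 mm tall; its sill is at z = 700 mm and its near (−x) edge is 1580 mm from the wall's −x end. The opening passes through the full wall thickness.


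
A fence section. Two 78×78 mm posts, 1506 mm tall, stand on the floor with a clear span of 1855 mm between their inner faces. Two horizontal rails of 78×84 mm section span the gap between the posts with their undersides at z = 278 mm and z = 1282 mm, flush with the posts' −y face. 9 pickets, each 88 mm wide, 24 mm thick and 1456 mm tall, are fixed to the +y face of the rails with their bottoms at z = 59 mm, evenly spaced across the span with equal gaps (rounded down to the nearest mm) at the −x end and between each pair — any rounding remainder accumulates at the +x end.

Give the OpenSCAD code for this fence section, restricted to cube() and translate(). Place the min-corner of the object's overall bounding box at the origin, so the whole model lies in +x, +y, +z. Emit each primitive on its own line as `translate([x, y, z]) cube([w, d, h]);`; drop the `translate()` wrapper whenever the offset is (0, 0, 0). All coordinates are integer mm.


cube([78, 78, 1506]);
translate([1933, 0, 0]) cube([78, 78, 1506]);
translate([78, 0, 278]) cube([1855, 78, 84]);
translate([78, 0, 1282]) cube([1855, 78, 84]);
translate([184, 78, 59]) cube([88, 24, 1456]);
translate([378, 78, 59]) cube([88, 24, 1456]);
translate([572, 78, 59]) cube([88, 24, 1456]);
translate([766, 78, 59]) cube([88, 24, 1456]);
translate([960, 78, 59]) cube([88, 24, 1456]);
translate([1154, 78, 59]) cube([88, 24, 1456]);
translate([1348, 78, 59]) cube([88, 24, 1456]);
translate([1542, 78, 59]) cube([88, 24, 1456]);
translate([1736, 78, 59]) cube([88, 24, 1456]);


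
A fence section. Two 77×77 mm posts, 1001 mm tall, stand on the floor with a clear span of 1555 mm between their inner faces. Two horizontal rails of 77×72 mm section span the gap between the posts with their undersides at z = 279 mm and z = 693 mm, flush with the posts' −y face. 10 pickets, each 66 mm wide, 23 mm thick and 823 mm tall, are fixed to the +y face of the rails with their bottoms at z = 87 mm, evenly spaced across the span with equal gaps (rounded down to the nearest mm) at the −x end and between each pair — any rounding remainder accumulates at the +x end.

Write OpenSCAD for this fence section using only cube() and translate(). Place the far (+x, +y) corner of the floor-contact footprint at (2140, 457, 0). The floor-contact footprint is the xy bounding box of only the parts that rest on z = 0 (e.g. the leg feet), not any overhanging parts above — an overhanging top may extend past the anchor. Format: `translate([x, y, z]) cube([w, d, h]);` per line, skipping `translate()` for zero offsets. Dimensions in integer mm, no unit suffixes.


translate([431, 380, 0]) cube([77, 77, 1001]);
translate([2063, 380, 0]) cube([77, 77, 1001]);
translate([508, 380, 279]) cube([1555, 77, 72]);
translate([508, 380, 693]) cube([1555, 77, 72]);
translate([589, 457, 87]) cube([66, 23, 823]);
translate([736, 457, 87]) cube([66, 23, 823]);
translate([883, 457, 87]) cube([66, 23, 823]);
translate([1030, 457, 87]) cube([66, 23, 823]);
translate([1177, 457, 87]) cube([66, 23, 823]);
translate([1324, 457, 87]) cube([66, 23, 823]);
translate([1471, 457, 87]) cube([66, 23, 823]);
translate([1618, 457, 87]) cube([66, 23, 823]);
translate([1765, 457, 87]) cube([66, 23, 823]);
translate([1912, 457, 87]) cube([66, 23, 823]);


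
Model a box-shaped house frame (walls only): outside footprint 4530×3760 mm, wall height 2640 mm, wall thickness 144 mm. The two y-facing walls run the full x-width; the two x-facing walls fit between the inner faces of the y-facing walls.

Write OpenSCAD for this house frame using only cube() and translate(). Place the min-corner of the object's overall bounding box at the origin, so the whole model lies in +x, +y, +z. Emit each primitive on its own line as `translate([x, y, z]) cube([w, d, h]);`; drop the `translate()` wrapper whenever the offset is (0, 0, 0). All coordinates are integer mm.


cube([4530, 144, 2640]);
translate([0, 3616, 0]) cube([4530, 144, 2640]);
translate([0, 144, 0]) cube([144, 3472, 2640]);
translate([4386, 144, 0]) cube([144, 3472, 2640]);


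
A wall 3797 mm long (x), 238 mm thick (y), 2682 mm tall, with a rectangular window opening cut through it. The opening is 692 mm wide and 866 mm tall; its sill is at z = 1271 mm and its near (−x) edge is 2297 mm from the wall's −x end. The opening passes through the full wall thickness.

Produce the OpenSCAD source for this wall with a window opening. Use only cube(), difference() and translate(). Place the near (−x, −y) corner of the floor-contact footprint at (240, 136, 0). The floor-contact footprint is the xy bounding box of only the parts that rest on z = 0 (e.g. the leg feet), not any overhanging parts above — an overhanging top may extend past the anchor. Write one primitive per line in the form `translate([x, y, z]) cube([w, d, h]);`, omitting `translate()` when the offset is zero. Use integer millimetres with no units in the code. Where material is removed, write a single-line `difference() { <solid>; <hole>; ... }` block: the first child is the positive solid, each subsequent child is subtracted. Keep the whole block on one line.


difference() { translate([240, 136, 0]) cube([3797, 238, 2682]); translate([2537, 136, 1271]) cube([692, 238, 866]); }


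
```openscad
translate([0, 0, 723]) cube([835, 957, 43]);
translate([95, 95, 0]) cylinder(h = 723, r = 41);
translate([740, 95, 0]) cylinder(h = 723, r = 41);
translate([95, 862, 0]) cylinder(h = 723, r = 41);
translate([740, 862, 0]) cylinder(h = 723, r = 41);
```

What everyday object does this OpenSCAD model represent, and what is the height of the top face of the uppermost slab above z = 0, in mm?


A table. The table height is 766 mm.

A 835×957×43 slab sits at z = 723 on four Ø82 mm round legs — a table. The top surface is at 723 + 43 = 766 mm.


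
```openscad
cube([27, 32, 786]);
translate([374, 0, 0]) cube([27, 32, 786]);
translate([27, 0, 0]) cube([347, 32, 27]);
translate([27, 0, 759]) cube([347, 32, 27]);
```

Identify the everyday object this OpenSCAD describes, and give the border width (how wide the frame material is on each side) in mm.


A picture frame. The border width is 27 mm.

Four thin pieces enclosing a rectangular opening — a picture frame. The two full-height stiles are 786 mm tall; the top rail sits at z = 759 and is 27 mm tall, so the border above the opening is 786 − 759 = 27 mm, matching the stile x-width.


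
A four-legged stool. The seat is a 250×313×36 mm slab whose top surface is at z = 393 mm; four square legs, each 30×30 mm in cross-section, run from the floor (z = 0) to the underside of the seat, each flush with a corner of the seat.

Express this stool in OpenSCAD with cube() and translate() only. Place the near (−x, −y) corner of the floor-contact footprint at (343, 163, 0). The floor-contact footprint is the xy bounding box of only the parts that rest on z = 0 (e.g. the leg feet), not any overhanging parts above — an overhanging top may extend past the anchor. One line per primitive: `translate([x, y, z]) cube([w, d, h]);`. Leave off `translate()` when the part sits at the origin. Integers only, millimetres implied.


translate([343, 163, 357]) cube([250, 313, 36]);
translate([343, 163, 0]) cube([30, 30, 357]);
translate([563, 163, 0]) cube([30, 30, 357]);
translate([343, 446, 0]) cube([30, 30, 357]);
translate([563, 446, 0]) cube([30, 30, 357]);


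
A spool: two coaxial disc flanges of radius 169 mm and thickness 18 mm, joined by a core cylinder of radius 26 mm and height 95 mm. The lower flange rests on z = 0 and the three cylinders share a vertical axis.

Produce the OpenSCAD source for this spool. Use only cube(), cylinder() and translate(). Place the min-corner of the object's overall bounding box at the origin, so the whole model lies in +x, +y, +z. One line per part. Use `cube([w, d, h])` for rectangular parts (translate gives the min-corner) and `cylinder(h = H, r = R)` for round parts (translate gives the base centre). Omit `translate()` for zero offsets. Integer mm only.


translate([169, 169, 0]) cylinder(h = 18, r = 169);
translate([169, 169, 18]) cylinder(h = 95, r = 26);
translate([169, 169, 113]) cylinder(h = 18, r = 169);


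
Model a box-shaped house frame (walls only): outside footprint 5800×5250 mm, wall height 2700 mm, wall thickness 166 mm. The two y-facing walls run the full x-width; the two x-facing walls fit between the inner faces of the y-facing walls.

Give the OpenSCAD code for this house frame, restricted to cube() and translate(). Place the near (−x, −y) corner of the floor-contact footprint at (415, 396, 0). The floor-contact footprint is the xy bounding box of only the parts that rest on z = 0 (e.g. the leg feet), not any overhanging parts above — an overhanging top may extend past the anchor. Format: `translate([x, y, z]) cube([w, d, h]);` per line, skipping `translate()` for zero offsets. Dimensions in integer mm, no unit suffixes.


translate([415, 396, 0]) cube([5800, 166, 2700]);
translate([415, 5480, 0]) cube([5800, 166, 2700]);
translate([415, 562, 0]) cube([166, 4918, 2700]);
translate([6049, 562, 0]) cube([166, 4918, 2700]);


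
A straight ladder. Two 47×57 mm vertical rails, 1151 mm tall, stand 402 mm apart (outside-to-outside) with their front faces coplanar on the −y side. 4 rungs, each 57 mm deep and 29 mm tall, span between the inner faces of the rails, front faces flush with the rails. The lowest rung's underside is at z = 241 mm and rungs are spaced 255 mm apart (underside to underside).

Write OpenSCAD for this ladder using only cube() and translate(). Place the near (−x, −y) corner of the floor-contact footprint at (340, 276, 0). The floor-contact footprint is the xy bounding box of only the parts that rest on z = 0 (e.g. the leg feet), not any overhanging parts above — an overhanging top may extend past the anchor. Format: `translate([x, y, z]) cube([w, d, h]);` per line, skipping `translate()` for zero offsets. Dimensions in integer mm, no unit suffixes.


translate([340, 276, 0]) cube([47, 57, 1151]);
translate([695, 276, 0]) cube([47, 57, 1151]);
translate([387, 276, 241]) cube([308, 57, 29]);
translate([387, 276, 496]) cube([308, 57, 29]);
translate([387, 276, 751]) cube([308, 57, 29]);
translate([387, 276, 1006]) cube([308, 57, 29]);


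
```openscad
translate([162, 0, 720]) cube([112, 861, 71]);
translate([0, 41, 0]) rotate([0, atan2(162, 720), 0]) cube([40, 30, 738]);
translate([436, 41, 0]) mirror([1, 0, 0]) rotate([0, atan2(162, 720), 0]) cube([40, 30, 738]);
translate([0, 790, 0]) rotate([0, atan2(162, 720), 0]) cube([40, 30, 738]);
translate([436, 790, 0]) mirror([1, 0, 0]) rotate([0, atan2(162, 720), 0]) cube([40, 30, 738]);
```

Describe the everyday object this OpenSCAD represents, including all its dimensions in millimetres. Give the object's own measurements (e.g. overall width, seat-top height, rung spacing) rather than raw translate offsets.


A sawhorse. A 112×861×71 mm beam (x, y, z) sits on two A-frame leg pairs. Each pair is two raked legs of 40×30 mm section (30 mm along y) splaying symmetrically in x. Each leg rises 720 mm vertically over 162 mm of horizontal reach and is 738 mm long along its own axis. Every leg's outer bottom edge rests on the floor and its outer top edge meets a bottom edge of the beam — the left legs (tilting toward +x) meet the beam's −x bottom edge, the right legs (their mirror images, tilting toward −x) meet its +x bottom edge — so the leg tops tuck under the beam, the beam's underside is 720 mm above the floor, and the feet are 436 mm apart outside-to-outside with the beam centred between them. The two leg pairs are set in 41 mm from either end of the beam.


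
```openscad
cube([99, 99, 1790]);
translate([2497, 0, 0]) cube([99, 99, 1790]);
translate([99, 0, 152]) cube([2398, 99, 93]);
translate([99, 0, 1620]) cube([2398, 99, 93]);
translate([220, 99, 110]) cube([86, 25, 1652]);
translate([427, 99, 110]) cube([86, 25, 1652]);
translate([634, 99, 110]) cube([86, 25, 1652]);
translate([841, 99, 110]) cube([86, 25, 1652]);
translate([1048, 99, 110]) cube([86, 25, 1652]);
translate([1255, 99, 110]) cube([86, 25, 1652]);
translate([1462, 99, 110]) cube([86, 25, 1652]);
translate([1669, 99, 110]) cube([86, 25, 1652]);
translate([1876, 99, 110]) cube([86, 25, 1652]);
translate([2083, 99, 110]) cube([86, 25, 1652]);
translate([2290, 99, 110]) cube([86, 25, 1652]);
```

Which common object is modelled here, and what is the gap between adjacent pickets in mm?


A fence section. The picket gap is 121 mm.

Two posts, two rails, 11 pickets — a fence section. Span 2398 mm holds 11 pickets of 86 mm with 12 equal gaps: ⌊(2398 − 11·86) / 12⌋ = 121 mm.


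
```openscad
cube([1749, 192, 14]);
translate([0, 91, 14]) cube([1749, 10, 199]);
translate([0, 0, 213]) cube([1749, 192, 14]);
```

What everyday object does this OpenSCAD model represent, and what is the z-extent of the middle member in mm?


An I-beam. The web height is 199 mm.

Two wide flanges with a thin centred web — an I-beam. Overall 227 mm minus two 14 mm flanges gives a web of 227 − 2·14 = 199 mm.


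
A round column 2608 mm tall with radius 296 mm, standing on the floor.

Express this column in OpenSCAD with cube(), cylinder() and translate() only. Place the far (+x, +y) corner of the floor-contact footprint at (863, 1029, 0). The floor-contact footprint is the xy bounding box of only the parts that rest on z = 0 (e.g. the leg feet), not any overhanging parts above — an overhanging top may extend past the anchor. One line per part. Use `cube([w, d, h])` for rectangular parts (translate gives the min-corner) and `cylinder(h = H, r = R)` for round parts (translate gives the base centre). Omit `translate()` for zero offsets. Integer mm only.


translate([567, 733, 0]) cylinder(h = 2608, r = 296);


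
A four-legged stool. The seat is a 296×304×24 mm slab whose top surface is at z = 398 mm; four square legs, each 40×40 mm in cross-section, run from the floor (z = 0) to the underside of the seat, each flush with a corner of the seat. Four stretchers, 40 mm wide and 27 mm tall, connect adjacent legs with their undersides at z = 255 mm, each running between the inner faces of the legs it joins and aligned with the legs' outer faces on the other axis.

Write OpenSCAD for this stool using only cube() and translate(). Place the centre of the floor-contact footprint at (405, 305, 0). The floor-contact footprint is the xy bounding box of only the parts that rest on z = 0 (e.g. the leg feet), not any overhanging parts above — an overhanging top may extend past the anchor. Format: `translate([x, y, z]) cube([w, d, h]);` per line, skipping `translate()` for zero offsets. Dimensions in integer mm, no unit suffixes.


translate([257, 153, 374]) cube([296, 304, 24]);
translate([257, 153, 0]) cube([40, 40, 374]);
translate([513, 153, 0]) cube([40, 40, 374]);
translate([257, 417, 0]) cube([40, 40, 374]);
translate([513, 417, 0]) cube([40, 40, 374]);
translate([297, 153, 255]) cube([216, 40, 27]);
translate([297, 417, 255]) cube([216, 40, 27]);
translate([257, 193, 255]) cube([40, 224, 27]);
translate([513, 193, 255]) cube([40, 224, 27]);


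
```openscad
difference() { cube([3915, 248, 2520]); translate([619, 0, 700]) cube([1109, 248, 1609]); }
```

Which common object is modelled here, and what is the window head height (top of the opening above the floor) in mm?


A wall with a window opening. The window head height is 2309 mm.

A wall with a rectangular opening subtracted — a window. Sill at z = 700, opening 1609 mm tall, so the head is at 700 + 1609 = 2309 mm.


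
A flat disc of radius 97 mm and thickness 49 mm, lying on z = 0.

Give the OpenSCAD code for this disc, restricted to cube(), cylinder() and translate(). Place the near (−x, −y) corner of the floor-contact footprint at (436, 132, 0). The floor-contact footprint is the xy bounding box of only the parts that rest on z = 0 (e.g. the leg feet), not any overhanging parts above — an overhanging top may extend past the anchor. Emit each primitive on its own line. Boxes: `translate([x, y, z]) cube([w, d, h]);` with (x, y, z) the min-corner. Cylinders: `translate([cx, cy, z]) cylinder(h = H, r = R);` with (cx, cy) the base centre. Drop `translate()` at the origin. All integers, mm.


translate([533, 229, 0]) cylinder(h = 49, r = 97);


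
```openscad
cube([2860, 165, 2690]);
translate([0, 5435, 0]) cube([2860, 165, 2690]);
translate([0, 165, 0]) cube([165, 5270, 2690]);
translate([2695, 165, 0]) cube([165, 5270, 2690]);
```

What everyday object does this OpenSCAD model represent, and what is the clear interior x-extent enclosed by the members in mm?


A house (or room) frame. The interior width is 2530 mm.

Four 2690 mm walls enclosing a rectangle with no floor or roof — a room or house frame. Outside width is 2860 mm and wall thickness is 165 mm, so the interior width is 2860 − 2 × 165 = 2530 mm.
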